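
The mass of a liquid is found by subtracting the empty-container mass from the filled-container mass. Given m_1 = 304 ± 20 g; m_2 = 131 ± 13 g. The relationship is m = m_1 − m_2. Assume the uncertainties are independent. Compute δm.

23.9 g

m is a linear combination, so absolute uncertainties add in quadrature:
  (δm_1)² = 400;  (δm_2)² = 169
δm = √(569) = 23.9 g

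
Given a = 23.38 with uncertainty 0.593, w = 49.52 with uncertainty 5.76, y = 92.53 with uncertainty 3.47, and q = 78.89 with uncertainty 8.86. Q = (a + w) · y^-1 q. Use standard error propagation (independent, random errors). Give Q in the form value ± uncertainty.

62.15 ± 8.86

Let u = a + w = 72.90. δu = √(δa² + δw²) = √(0.352 + 33.2) = 5.79, so δu/u = 0.0794.
Q is then a monomial in u, y, q:
δQ/Q = √((δu/u)² + (-1·δy/y)² + (1·δq/q)²) = √(0.00631 + 0.00141 + 0.0126) = 0.143
Q = 62.15, so δQ = 0.143 × 62.15 = 8.86.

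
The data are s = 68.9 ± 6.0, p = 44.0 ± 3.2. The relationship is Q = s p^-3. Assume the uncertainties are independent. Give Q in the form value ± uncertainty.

0.000809 ± 0.000190

Products/powers → add relative errors in quadrature, weighted by exponent:
  (1·δs/s)² = (1×0.0871)² = 0.00758;  (-3·δp/p)² = (-3×0.0727)² = 0.0476
δQ/Q = √(0.0552) = 0.235
Q = 0.000809, so δQ = 0.235 × 0.000809 = 0.000190.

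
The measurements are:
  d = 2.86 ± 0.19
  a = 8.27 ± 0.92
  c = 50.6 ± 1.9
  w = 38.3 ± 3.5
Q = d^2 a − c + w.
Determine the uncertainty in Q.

12.4

Let p = d^2·a = 67.6. δp/p = √((2·δd/d)² + (1·δa/a)²) = √(0.0177 + 0.0124) = 0.173, so δp = 11.7.
Q = p − c + w: δQ = √(δp² + δc² + δw²) = √(137 + 3.61 + 12.2) = 12.4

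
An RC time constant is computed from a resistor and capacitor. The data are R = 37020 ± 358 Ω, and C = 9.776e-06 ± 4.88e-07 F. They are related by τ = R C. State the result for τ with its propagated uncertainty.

0.3619 ± 0.0184 s

Since τ is a product/quotient, work with relative uncertainties:
  (1·δR/R)² = (1×0.00967)² = 9.35e-05;  (1·δC/C)² = (1×0.0499)² = 0.00249
δτ/τ = √(0.00259) = 0.0508
τ = 0.3619 s, so δτ = 0.0508 × 0.3619 = 0.0184 s.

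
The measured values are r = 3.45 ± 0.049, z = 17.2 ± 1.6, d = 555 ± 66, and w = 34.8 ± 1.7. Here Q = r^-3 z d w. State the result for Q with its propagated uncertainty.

8090 ± 1330

Products/powers → add relative errors in quadrature, weighted by exponent:
  (-3·δr/r)² = (-3×0.0142)² = 0.00182;  (1·δz/z)² = (1×0.0930)² = 0.00865;  (1·δd/d)² = (1×0.119)² = 0.0141;  (1·δw/w)² = (1×0.0489)² = 0.00239
δQ/Q = √(0.0270) = 0.164
Q = 8090, so δQ = 0.164 × 8090 = 1330.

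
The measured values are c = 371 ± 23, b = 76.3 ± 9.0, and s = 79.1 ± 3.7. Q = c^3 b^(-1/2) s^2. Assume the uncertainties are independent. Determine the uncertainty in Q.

Each factor contributes (exponent × relative error)² to (δQ/Q)²:
  (3·δc/c)² = (3×0.0620)² = 0.0346;  (−½·δb/b)² = (-0.5×0.118)² = 0.00348;  (2·δs/s)² = (2×0.0468)² = 0.00875
δQ/Q = √(0.0468) = 0.216
Q = 3.66e+10, so δQ = 0.216 × 3.66e+10 = 7.91e+09.

7.91e+09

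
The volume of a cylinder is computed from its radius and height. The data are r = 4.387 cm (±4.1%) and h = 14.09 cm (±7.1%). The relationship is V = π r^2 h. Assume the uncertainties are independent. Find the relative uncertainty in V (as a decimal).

Products/powers → add relative errors in quadrature, weighted by exponent:
  (2·δr/r)² = (2×0.0410)² = 0.00672;  (1·δh/h)² = (1×0.0710)² = 0.00504
δV/V = √(0.0118) = 0.108

0.108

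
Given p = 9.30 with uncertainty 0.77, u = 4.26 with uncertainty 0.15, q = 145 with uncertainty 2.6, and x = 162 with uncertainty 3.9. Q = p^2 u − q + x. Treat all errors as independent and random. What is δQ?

62.6

Let w = p^2·u = 368. δw/w = √((2·δp/p)² + (1·δu/u)²) = √(0.0274 + 0.00124) = 0.169, so δw = 62.4.
Q = w − q + x: δQ = √(δw² + δq² + δx²) = √(3890 + 6.76 + 15.2) = 62.6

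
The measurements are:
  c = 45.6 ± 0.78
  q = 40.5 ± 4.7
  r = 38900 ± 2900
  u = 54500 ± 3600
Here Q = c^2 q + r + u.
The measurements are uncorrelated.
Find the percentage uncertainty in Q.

6.30%

Let p = c^2·q = 84200. δp/p = √((2·δc/c)² + (1·δq/q)²) = √(0.00117 + 0.0135) = 0.121, so δp = 10200.
Q = p + r + u: δQ = √(δp² + δr² + δu²) = √(1.04e+08 + 8.41e+06 + 1.3e+07) = 11200
Q = 1.78e+05, so δQ/Q = 11200/1.78e+05 = 0.0630.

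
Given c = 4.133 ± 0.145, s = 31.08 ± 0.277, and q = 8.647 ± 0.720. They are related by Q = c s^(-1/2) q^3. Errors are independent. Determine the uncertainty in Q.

Products/powers → add relative errors in quadrature, weighted by exponent:
  (1·δc/c)² = (1×0.0351)² = 0.00123;  (−½·δs/s)² = (-0.5×0.00891)² = 1.99e-05;  (3·δq/q)² = (3×0.0833)² = 0.0624
δQ/Q = √(0.0636) = 0.252
Q = 479.3, so δQ = 0.252 × 479.3 = 121.

121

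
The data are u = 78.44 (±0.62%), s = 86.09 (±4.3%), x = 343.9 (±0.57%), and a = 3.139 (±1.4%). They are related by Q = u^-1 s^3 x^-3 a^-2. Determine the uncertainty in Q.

Each factor contributes (exponent × relative error)² to (δQ/Q)²:
  (-1·δu/u)² = (-1×0.00620)² = 3.84e-05;  (3·δs/s)² = (3×0.0430)² = 0.0166;  (-3·δx/x)² = (-3×0.00570)² = 0.000292;  (-2·δa/a)² = (-2×0.0140)² = 0.000784
δQ/Q = √(0.0178) = 0.133
Q = 2.03e-05, so δQ = 0.133 × 2.03e-05 = 2.7e-06.

2.7e-06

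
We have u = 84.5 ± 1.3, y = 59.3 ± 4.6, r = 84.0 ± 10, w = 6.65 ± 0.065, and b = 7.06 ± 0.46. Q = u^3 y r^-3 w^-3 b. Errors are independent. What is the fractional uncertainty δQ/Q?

0.375

For a monomial Q ∝ u^3, y, r^-3, w^-3, b, fractional errors add in quadrature:
  (3·δu/u)² = (3×0.0154)² = 0.00213;  (1·δy/y)² = (1×0.0776)² = 0.00602;  (-3·δr/r)² = (-3×0.119)² = 0.128;  (-3·δw/w)² = (-3×0.00977)² = 0.000860;  (1·δb/b)² = (1×0.0652)² = 0.00425
δQ/Q = √(0.141) = 0.375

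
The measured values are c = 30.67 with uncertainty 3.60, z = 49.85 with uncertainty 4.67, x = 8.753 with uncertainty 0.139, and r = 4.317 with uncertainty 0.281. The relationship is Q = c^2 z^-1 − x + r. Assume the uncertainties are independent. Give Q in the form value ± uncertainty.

14.43 ± 4.78

Let p = c^2·z^-1 = 18.87. δp/p = √((2·δc/c)² + (-1·δz/z)²) = √(0.0551 + 0.00878) = 0.253, so δp = 4.77.
Q = p − x + r: δQ = √(δp² + δx² + δr²) = √(22.7 + 0.0193 + 0.0790) = 4.78
Q = 14.43.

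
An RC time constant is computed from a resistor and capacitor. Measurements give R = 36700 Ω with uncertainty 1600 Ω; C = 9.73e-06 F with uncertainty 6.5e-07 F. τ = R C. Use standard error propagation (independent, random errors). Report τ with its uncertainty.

For a monomial τ ∝ R, C, fractional errors add in quadrature:
  (1·δR/R)² = (1×0.0436)² = 0.00190;  (1·δC/C)² = (1×0.0668)² = 0.00446
δτ/τ = √(0.00636) = 0.0798
τ = 0.357 s, so δτ = 0.0798 × 0.357 = 0.0285 s.

0.357 ± 0.0285 s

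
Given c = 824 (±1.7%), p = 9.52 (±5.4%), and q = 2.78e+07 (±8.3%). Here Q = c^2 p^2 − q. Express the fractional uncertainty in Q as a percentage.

21.8%

Let w = c^2·p^2 = 6.15e+07. δw/w = √((2·δc/c)² + (2·δp/p)²) = √(0.00116 + 0.0117) = 0.113, so δw = 6.97e+06.
Q = w − q: δQ = √(δw² + δq²) = √(4.85e+13 + 5.32e+12) = 7.34e+06
Q = 3.37e+07, so δQ/Q = 7.34e+06/3.37e+07 = 0.218.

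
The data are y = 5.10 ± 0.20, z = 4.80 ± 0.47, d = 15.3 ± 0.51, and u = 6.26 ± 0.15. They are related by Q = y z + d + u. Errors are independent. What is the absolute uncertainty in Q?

2.64

Let p = y·z = 24.5. δp/p = √((1·δy/y)² + (1·δz/z)²) = √(0.00154 + 0.00959) = 0.105, so δp = 2.58.
Q = p + d + u: δQ = √(δp² + δd² + δu²) = √(6.67 + 0.260 + 0.0225) = 2.64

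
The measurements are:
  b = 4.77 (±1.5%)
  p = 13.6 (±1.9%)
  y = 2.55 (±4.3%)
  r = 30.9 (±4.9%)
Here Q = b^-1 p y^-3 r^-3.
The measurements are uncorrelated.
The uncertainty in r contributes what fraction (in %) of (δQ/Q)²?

(δQ/Q)² = (-1·δb/b)² + (1·δp/p)² + (-3·δy/y)² + (-3·δr/r)²
  b term: (-1×0.0150)² = 0.000225
  p term: (1×0.0190)² = 0.000361
  y term: (-3×0.0430)² = 0.0166
  r term: (-3×0.0490)² = 0.0216
Total = 0.0388. Share from r = 0.0216/0.0388 = 0.556.

55.6%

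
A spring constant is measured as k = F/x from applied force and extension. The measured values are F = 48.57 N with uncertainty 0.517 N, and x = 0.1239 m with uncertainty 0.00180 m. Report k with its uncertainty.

Relative error in a monomial: (δk/k)² = Σ (nᵢ · δxᵢ/xᵢ)².
  (1·δF/F)² = (1×0.0106)² = 0.000113;  (-1·δx/x)² = (-1×0.0145)² = 0.000211
δk/k = √(0.000324) = 0.0180
k = 392.0 N/m, so δk = 0.0180 × 392.0 = 7.06 N/m.

392.0 ± 7.06 N/m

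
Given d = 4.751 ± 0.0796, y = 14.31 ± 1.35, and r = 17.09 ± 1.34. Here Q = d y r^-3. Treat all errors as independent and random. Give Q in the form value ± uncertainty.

Relative error in a monomial: (δQ/Q)² = Σ (nᵢ · δxᵢ/xᵢ)².
  (1·δd/d)² = (1×0.0168)² = 0.000281;  (1·δy/y)² = (1×0.0943)² = 0.00890;  (-3·δr/r)² = (-3×0.0784)² = 0.0553
δQ/Q = √(0.0645) = 0.254
Q = 0.01362, so δQ = 0.254 × 0.01362 = 0.00346.

0.01362 ± 0.00346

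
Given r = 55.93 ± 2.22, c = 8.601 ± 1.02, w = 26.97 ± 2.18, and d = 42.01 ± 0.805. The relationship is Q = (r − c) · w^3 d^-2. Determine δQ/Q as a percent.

25.1%

Let u = r − c = 47.33. δu = √(δr² + δc²) = √(4.93 + 1.04) = 2.44, so δu/u = 0.0516.
Q is then a monomial in u, w, d:
δQ/Q = √((δu/u)² + (3·δw/w)² + (-2·δd/d)²) = √(0.00266 + 0.0588 + 0.00147) = 0.251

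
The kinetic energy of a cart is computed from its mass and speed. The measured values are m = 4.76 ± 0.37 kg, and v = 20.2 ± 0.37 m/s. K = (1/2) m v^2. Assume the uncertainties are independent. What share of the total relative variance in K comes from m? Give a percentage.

81.8%

(δK/K)² = (1·δm/m)² + (2·δv/v)²
  m term: (1×0.0777)² = 0.00604
  v term: (2×0.0183)² = 0.00134
Total = 0.00738. Share from m = 0.00604/0.00738 = 0.818.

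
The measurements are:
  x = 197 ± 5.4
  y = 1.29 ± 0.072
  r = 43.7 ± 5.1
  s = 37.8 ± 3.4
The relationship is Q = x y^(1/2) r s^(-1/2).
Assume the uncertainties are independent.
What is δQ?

Q is a product of powers, so relative uncertainties combine in quadrature:
  (1·δx/x)² = (1×0.0274)² = 0.000751;  (½·δy/y)² = (0.5×0.0558)² = 0.000779;  (1·δr/r)² = (1×0.117)² = 0.0136;  (−½·δs/s)² = (-0.5×0.0899)² = 0.00202
δQ/Q = √(0.0172) = 0.131
Q = 1590, so δQ = 0.131 × 1590 = 208.

208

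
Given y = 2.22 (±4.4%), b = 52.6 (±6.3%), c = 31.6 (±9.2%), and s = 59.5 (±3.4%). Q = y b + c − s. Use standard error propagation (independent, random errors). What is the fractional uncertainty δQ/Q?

Let p = y·b = 117. δp/p = √((1·δy/y)² + (1·δb/b)²) = √(0.00194 + 0.00397) = 0.0768, so δp = 8.97.
Q = p + c − s: δQ = √(δp² + δc² + δs²) = √(80.5 + 8.45 + 4.09) = 9.65
Q = 88.9, so δQ/Q = 9.65/88.9 = 0.109.

0.109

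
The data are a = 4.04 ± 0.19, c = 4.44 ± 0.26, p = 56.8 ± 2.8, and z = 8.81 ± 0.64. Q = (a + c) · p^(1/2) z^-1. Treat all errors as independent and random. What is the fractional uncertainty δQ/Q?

0.0856

Let u = a + c = 8.48. δu = √(δa² + δc²) = √(0.0361 + 0.0676) = 0.322, so δu/u = 0.0380.
Q is then a monomial in u, p, z:
δQ/Q = √((δu/u)² + (½·δp/p)² + (-1·δz/z)²) = √(0.00144 + 0.000608 + 0.00528) = 0.0856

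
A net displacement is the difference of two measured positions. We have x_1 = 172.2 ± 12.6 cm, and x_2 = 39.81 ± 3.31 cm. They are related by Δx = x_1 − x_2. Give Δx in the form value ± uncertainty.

132.4 ± 13.0 cm

For a sum/difference, combine absolute errors in quadrature:
  (δx_1)² = 159;  (δx_2)² = 11.0
δΔx = √(170) = 13.0 cm
Δx = 132.4 cm.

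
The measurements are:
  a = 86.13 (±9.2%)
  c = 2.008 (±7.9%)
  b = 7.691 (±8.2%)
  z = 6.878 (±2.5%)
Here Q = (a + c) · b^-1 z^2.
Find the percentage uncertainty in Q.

Let u = a + c = 88.14. δu = √(δa² + δc²) = √(62.8 + 0.0252) = 7.93, so δu/u = 0.0899.
Q is then a monomial in u, b, z:
δQ/Q = √((δu/u)² + (-1·δb/b)² + (2·δz/z)²) = √(0.00809 + 0.00672 + 0.00250) = 0.132

13.2%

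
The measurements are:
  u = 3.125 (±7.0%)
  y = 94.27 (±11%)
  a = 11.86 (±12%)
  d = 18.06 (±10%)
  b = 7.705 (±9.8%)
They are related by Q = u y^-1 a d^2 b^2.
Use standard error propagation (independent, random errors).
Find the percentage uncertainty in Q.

Since Q is a product/quotient, work with relative uncertainties:
  (1·δu/u)² = (1×0.0700)² = 0.00490;  (-1·δy/y)² = (-1×0.110)² = 0.0121;  (1·δa/a)² = (1×0.120)² = 0.0144;  (2·δd/d)² = (2×0.100)² = 0.0400;  (2·δb/b)² = (2×0.0980)² = 0.0384
δQ/Q = √(0.110) = 0.331

33.1%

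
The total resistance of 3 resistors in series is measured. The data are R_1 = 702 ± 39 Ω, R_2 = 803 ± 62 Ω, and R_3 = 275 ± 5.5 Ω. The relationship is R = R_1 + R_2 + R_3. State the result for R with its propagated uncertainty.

For a sum/difference, combine absolute errors in quadrature:
  (δR_1)² = 1520;  (δR_2)² = 3840;  (δR_3)² = 30.2
δR = √(5400) = 73.5 Ω
R = 1780 Ω.

1780 ± 73.5 Ω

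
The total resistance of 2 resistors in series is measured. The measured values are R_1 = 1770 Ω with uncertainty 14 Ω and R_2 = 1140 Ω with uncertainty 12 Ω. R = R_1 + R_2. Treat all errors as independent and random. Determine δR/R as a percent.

R is a linear combination, so absolute uncertainties add in quadrature:
  (δR_1)² = 196;  (δR_2)² = 144
δR = √(340) = 18.4 Ω
R = 2910 Ω, so δR/R = 18.4/2910 = 0.00634.

0.634%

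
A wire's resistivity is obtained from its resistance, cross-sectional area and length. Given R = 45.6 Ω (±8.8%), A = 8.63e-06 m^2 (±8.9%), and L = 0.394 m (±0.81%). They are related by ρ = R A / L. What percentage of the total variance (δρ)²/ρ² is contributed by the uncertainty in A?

50.4%

(δρ/ρ)² = (1·δR/R)² + (1·δA/A)² + (-1·δL/L)²
  R term: (1×0.0880)² = 0.00774
  A term: (1×0.0890)² = 0.00792
  L term: (-1×0.00810)² = 6.56e-05
Total = 0.0157. Share from A = 0.00792/0.0157 = 0.504.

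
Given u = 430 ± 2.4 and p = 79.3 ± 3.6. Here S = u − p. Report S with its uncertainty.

For a sum/difference, combine absolute errors in quadrature:
  (δu)² = 5.76;  (δp)² = 13.0
δS = √(18.7) = 4.33
S = 351.

351 ± 4.33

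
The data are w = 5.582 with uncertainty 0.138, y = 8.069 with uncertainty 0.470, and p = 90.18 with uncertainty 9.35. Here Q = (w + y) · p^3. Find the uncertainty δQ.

Let u = w + y = 13.65. δu = √(δw² + δy²) = √(0.0190 + 0.221) = 0.490, so δu/u = 0.0359.
Q is then a monomial in u, p:
δQ/Q = √((δu/u)² + (3·δp/p)²) = √(0.00129 + 0.0967) = 0.313
Q = 1.001e+07, so δQ = 0.313 × 1.001e+07 = 3.13e+06.

3.13e+06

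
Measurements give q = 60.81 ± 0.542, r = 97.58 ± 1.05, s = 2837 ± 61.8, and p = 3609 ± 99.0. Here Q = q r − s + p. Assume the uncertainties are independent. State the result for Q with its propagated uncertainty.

6706 ± 143

Let w = q·r = 5934. δw/w = √((1·δq/q)² + (1·δr/r)²) = √(7.94e-05 + 0.000116) = 0.0140, so δw = 82.9.
Q = w − s + p: δQ = √(δw² + δs² + δp²) = √(6870 + 3820 + 9800) = 143
Q = 6706.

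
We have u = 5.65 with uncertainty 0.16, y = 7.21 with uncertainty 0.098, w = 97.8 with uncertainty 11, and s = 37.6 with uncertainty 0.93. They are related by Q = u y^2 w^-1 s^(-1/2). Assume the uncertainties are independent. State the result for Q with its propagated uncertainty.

Since Q is a product/quotient, work with relative uncertainties:
  (1·δu/u)² = (1×0.0283)² = 0.000802;  (2·δy/y)² = (2×0.0136)² = 0.000739;  (-1·δw/w)² = (-1×0.112)² = 0.0127;  (−½·δs/s)² = (-0.5×0.0247)² = 0.000153
δQ/Q = √(0.0143) = 0.120
Q = 0.490, so δQ = 0.120 × 0.490 = 0.0587.

0.490 ± 0.0587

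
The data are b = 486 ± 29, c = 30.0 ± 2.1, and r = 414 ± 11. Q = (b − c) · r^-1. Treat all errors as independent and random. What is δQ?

0.0761

Let u = b − c = 456. δu = √(δb² + δc²) = √(841 + 4.41) = 29.1, so δu/u = 0.0638.
Q is then a monomial in u, r:
δQ/Q = √((δu/u)² + (-1·δr/r)²) = √(0.00407 + 0.000706) = 0.0691
Q = 1.10, so δQ = 0.0691 × 1.10 = 0.0761.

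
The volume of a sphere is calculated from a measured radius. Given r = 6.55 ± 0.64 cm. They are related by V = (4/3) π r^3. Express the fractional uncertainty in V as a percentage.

V ∝ r^3, so δV/V = |3| · δr/r = 3 × 0.0977 = 0.293.

29.3%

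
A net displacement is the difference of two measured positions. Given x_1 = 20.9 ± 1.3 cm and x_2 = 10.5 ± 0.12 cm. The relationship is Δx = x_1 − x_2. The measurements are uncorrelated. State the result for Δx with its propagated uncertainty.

10.4 ± 1.31 cm

Absolute uncertainties add in quadrature for a linear combination:
  (δx_1)² = 1.69;  (δx_2)² = 0.0144
δΔx = √(1.70) = 1.31 cm
Δx = 10.4 cm.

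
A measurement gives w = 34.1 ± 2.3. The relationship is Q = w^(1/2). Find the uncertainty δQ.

0.197

Relative error in a monomial: (δQ/Q)² = Σ (nᵢ · δxᵢ/xᵢ)².
  (½·δw/w)² = (0.5×0.0674)² = 0.00114
δQ/Q = √(0.00114) = 0.0337
Q = 5.84, so δQ = 0.0337 × 5.84 = 0.197.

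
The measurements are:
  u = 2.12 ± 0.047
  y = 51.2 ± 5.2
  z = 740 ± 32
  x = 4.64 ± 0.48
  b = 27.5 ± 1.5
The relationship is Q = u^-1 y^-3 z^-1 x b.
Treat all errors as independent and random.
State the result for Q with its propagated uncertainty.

(6.06 ± 2.00) × 10^-7

Each factor contributes (exponent × relative error)² to (δQ/Q)²:
  (-1·δu/u)² = (-1×0.0222)² = 0.000492;  (-3·δy/y)² = (-3×0.102)² = 0.0928;  (-1·δz/z)² = (-1×0.0432)² = 0.00187;  (1·δx/x)² = (1×0.103)² = 0.0107;  (1·δb/b)² = (1×0.0545)² = 0.00298
δQ/Q = √(0.109) = 0.330
Q = 6.06e-07, so δQ = 0.330 × 6.06e-07 = 2e-07.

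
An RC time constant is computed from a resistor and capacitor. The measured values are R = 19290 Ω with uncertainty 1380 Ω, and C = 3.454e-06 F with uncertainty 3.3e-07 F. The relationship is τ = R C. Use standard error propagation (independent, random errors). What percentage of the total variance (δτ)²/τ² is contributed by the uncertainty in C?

(δτ/τ)² = (1·δR/R)² + (1·δC/C)²
  R term: (1×0.0715)² = 0.00512
  C term: (1×0.0955)² = 0.00913
Total = 0.0142. Share from C = 0.00913/0.0142 = 0.641.

64.1%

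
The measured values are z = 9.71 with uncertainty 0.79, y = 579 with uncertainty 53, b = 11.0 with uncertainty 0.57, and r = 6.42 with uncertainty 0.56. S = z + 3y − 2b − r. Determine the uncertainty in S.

159

For a sum/difference, combine absolute errors in quadrature:
  (δz)² = 0.624;  (3·δy)² = 25300;  (2·δb)² = 1.30;  (δr)² = 0.314
δS = √(25300) = 159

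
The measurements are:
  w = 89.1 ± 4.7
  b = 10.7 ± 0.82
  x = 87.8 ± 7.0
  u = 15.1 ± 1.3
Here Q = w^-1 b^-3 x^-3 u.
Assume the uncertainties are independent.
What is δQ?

Products/powers → add relative errors in quadrature, weighted by exponent:
  (-1·δw/w)² = (-1×0.0527)² = 0.00278;  (-3·δb/b)² = (-3×0.0766)² = 0.0529;  (-3·δx/x)² = (-3×0.0797)² = 0.0572;  (1·δu/u)² = (1×0.0861)² = 0.00741
δQ/Q = √(0.120) = 0.347
Q = 2.04e-10, so δQ = 0.347 × 2.04e-10 = 7.09e-11.

7.09e-11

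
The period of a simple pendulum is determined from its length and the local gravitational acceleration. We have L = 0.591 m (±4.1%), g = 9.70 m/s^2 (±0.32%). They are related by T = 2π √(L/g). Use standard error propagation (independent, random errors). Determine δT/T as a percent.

2.06%

Since T is a product/quotient, work with relative uncertainties:
  (½·δL/L)² = (0.5×0.0410)² = 0.000420;  (−½·δg/g)² = (-0.5×0.00320)² = 2.56e-06
δT/T = √(0.000423) = 0.0206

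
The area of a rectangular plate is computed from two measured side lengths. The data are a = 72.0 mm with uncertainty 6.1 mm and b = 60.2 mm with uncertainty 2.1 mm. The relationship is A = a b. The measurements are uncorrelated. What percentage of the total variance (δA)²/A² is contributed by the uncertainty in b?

(δA/A)² = (1·δa/a)² + (1·δb/b)²
  a term: (1×0.0847)² = 0.00718
  b term: (1×0.0349)² = 0.00122
Total = 0.00839. Share from b = 0.00122/0.00839 = 0.145.

14.5%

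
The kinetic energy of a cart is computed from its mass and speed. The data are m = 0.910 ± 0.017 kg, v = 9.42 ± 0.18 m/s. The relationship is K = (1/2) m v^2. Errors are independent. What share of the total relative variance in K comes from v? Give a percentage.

(δK/K)² = (1·δm/m)² + (2·δv/v)²
  m term: (1×0.0187)² = 0.000349
  v term: (2×0.0191)² = 0.00146
Total = 0.00181. Share from v = 0.00146/0.00181 = 0.807.

80.7%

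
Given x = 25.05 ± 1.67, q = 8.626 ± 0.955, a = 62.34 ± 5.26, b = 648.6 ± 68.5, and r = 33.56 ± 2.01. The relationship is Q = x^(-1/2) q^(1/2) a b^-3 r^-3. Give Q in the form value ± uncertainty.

(3.547 ± 1.35) × 10^-12

Q is a product of powers, so relative uncertainties combine in quadrature:
  (−½·δx/x)² = (-0.5×0.0667)² = 0.00111;  (½·δq/q)² = (0.5×0.111)² = 0.00306;  (1·δa/a)² = (1×0.0844)² = 0.00712;  (-3·δb/b)² = (-3×0.106)² = 0.100;  (-3·δr/r)² = (-3×0.0599)² = 0.0323
δQ/Q = √(0.144) = 0.379
Q = 3.547e-12, so δQ = 0.379 × 3.547e-12 = 1.35e-12.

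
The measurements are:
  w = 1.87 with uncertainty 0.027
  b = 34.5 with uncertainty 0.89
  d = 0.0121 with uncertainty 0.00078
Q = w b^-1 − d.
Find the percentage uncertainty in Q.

4.23%

Let p = w·b^-1 = 0.0542. δp/p = √((1·δw/w)² + (-1·δb/b)²) = √(0.000208 + 0.000665) = 0.0296, so δp = 0.00160.
Q = p − d: δQ = √(δp² + δd²) = √(2.57e-06 + 6.08e-07) = 0.00178
Q = 0.0421, so δQ/Q = 0.00178/0.0421 = 0.0423.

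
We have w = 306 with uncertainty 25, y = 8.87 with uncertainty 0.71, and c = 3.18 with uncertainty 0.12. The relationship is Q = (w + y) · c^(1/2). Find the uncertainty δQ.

Let u = w + y = 315. δu = √(δw² + δy²) = √(625 + 0.504) = 25.0, so δu/u = 0.0794.
Q is then a monomial in u, c:
δQ/Q = √((δu/u)² + (½·δc/c)²) = √(0.00631 + 0.000356) = 0.0816
Q = 561, so δQ = 0.0816 × 561 = 45.8.

45.8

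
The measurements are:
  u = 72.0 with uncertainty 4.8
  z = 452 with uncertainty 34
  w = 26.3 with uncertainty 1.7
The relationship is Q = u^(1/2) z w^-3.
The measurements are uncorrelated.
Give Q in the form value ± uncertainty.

0.211 ± 0.0444

Since Q is a product/quotient, work with relative uncertainties:
  (½·δu/u)² = (0.5×0.0667)² = 0.00111;  (1·δz/z)² = (1×0.0752)² = 0.00566;  (-3·δw/w)² = (-3×0.0646)² = 0.0376
δQ/Q = √(0.0444) = 0.211
Q = 0.211, so δQ = 0.211 × 0.211 = 0.0444.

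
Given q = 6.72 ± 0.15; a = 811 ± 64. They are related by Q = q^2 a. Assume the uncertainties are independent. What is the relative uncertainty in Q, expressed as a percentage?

For a monomial Q ∝ q^2, a, fractional errors add in quadrature:
  (2·δq/q)² = (2×0.0223)² = 0.00199;  (1·δa/a)² = (1×0.0789)² = 0.00623
δQ/Q = √(0.00822) = 0.0907

9.07%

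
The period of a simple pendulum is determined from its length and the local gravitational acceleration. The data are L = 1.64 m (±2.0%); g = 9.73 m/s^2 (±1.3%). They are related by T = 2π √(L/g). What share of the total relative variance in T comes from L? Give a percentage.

70.3%

(δT/T)² = (½·δL/L)² + (−½·δg/g)²
  L term: (0.5×0.0200)² = 0.000100
  g term: (-0.5×0.0130)² = 4.23e-05
Total = 0.000142. Share from L = 0.000100/0.000142 = 0.703.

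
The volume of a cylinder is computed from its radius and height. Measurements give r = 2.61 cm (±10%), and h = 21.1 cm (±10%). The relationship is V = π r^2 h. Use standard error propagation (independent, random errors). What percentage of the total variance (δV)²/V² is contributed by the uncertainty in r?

80.0%

(δV/V)² = (2·δr/r)² + (1·δh/h)²
  r term: (2×0.100)² = 0.0400
  h term: (1×0.100)² = 0.0100
Total = 0.0500. Share from r = 0.0400/0.0500 = 0.800.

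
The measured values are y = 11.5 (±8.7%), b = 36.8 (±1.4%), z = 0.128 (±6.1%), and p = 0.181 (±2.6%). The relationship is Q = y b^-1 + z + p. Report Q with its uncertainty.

Let w = y·b^-1 = 0.313. δw/w = √((1·δy/y)² + (-1·δb/b)²) = √(0.00757 + 0.000196) = 0.0881, so δw = 0.0275.
Q = w + z + p: δQ = √(δw² + δz² + δp²) = √(0.000758 + 6.1e-05 + 2.21e-05) = 0.0290
Q = 0.622.

0.622 ± 0.0290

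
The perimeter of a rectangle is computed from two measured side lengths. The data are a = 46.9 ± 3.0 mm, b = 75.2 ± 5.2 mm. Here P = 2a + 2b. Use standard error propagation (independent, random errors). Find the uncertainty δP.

For a sum/difference, combine absolute errors in quadrature:
  (2·δa)² = 36.0;  (2·δb)² = 108
δP = √(144) = 12.0 mm

12.0 mm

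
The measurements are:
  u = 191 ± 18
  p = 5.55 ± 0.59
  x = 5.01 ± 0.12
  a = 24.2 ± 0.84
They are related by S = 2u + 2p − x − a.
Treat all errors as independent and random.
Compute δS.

36.0

S is a linear combination, so absolute uncertainties add in quadrature:
  (2·δu)² = 1300;  (2·δp)² = 1.39;  (δx)² = 0.0144;  (δa)² = 0.706
δS = √(1300) = 36.0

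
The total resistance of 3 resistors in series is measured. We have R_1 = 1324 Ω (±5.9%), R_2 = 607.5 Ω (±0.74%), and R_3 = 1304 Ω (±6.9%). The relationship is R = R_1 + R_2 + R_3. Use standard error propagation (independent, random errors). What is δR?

119 Ω

Sums and differences: (δR)² = Σ (cᵢ δxᵢ)².
  (δR_1)² = 6100;  (δR_2)² = 20.2;  (δR_3)² = 8100
δR = √(14200) = 119 Ω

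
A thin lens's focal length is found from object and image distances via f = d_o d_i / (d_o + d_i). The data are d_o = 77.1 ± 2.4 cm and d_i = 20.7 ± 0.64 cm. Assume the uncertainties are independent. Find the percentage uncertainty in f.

2.52%

∂f/∂d_o = (d_i/(d_o+d_i))² = 0.0448;  ∂f/∂d_i = (d_o/(d_o+d_i))² = 0.621
δf = √((∂f/∂d_o · δd_o)² + (∂f/∂d_i · δd_i)²) = √(0.0116 + 0.158) = 0.412 cm
f = 16.3 cm, so δf/f = 0.412/16.3 = 0.0252.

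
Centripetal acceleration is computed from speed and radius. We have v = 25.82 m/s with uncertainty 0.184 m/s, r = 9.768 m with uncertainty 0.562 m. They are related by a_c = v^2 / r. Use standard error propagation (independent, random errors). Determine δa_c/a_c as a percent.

5.93%

Relative error in a monomial: (δa_c/a_c)² = Σ (nᵢ · δxᵢ/xᵢ)².
  (2·δv/v)² = (2×0.00713)² = 0.000203;  (-1·δr/r)² = (-1×0.0575)² = 0.00331
δa_c/a_c = √(0.00351) = 0.0593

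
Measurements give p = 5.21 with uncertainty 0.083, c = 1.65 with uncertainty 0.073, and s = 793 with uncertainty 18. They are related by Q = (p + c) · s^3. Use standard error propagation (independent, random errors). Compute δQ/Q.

Let u = p + c = 6.86. δu = √(δp² + δc²) = √(0.00689 + 0.00533) = 0.111, so δu/u = 0.0161.
Q is then a monomial in u, s:
δQ/Q = √((δu/u)² + (3·δs/s)²) = √(0.000260 + 0.00464) = 0.0700

0.0700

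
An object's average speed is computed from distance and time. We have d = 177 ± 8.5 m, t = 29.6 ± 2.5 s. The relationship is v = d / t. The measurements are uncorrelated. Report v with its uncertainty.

5.98 ± 0.581 m/s

Products/powers → add relative errors in quadrature, weighted by exponent:
  (1·δd/d)² = (1×0.0480)² = 0.00231;  (-1·δt/t)² = (-1×0.0845)² = 0.00713
δv/v = √(0.00944) = 0.0972
v = 5.98 m/s, so δv = 0.0972 × 5.98 = 0.581 m/s.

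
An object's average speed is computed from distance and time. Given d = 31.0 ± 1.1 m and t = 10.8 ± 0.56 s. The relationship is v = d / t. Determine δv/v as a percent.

6.28%

v is a product of powers, so relative uncertainties combine in quadrature:
  (1·δd/d)² = (1×0.0355)² = 0.00126;  (-1·δt/t)² = (-1×0.0519)² = 0.00269
δv/v = √(0.00395) = 0.0628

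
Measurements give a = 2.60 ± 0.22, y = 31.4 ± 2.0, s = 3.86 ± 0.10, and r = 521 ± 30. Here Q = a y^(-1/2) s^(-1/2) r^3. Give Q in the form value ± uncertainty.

(3.34 ± 0.653) × 10^7

Q is a product of powers, so relative uncertainties combine in quadrature:
  (1·δa/a)² = (1×0.0846)² = 0.00716;  (−½·δy/y)² = (-0.5×0.0637)² = 0.00101;  (−½·δs/s)² = (-0.5×0.0259)² = 0.000168;  (3·δr/r)² = (3×0.0576)² = 0.0298
δQ/Q = √(0.0382) = 0.195
Q = 3.34e+07, so δQ = 0.195 × 3.34e+07 = 6.53e+06.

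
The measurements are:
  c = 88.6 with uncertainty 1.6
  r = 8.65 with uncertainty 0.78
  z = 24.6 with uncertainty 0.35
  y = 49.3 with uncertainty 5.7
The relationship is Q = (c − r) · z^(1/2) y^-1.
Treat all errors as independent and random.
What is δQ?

0.949

Let u = c − r = 79.9. δu = √(δc² + δr²) = √(2.56 + 0.608) = 1.78, so δu/u = 0.0223.
Q is then a monomial in u, z, y:
δQ/Q = √((δu/u)² + (½·δz/z)² + (-1·δy/y)²) = √(0.000496 + 5.06e-05 + 0.0134) = 0.118
Q = 8.04, so δQ = 0.118 × 8.04 = 0.949.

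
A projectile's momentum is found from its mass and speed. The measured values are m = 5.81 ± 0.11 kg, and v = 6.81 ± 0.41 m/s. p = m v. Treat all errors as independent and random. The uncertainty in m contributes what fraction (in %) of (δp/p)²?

(δp/p)² = (1·δm/m)² + (1·δv/v)²
  m term: (1×0.0189)² = 0.000358
  v term: (1×0.0602)² = 0.00362
Total = 0.00398. Share from m = 0.000358/0.00398 = 0.0900.

9.00%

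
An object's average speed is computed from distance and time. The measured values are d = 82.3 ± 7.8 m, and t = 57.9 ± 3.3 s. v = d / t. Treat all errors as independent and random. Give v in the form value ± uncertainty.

Each factor contributes (exponent × relative error)² to (δv/v)²:
  (1·δd/d)² = (1×0.0948)² = 0.00898;  (-1·δt/t)² = (-1×0.0570)² = 0.00325
δv/v = √(0.0122) = 0.111
v = 1.42 m/s, so δv = 0.111 × 1.42 = 0.157 m/s.

1.42 ± 0.157 m/s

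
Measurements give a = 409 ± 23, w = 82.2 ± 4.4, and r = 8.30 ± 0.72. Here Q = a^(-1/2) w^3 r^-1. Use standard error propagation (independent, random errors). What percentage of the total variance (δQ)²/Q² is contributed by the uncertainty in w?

75.6%

(δQ/Q)² = (−½·δa/a)² + (3·δw/w)² + (-1·δr/r)²
  a term: (-0.5×0.0562)² = 0.000791
  w term: (3×0.0535)² = 0.0258
  r term: (-1×0.0867)² = 0.00753
Total = 0.0341. Share from w = 0.0258/0.0341 = 0.756.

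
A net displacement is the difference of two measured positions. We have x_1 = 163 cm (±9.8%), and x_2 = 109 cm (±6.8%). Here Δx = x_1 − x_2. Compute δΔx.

Sums and differences: (δΔx)² = Σ (cᵢ δxᵢ)².
  (δx_1)² = 255;  (δx_2)² = 54.9
δΔx = √(310) = 17.6 cm

17.6 cm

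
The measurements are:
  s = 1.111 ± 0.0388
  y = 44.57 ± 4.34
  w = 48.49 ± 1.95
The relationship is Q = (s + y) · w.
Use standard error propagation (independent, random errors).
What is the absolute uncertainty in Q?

Let u = s + y = 45.68. δu = √(δs² + δy²) = √(0.00151 + 18.8) = 4.34, so δu/u = 0.0950.
Q is then a monomial in u, w:
δQ/Q = √((δu/u)² + (1·δw/w)²) = √(0.00903 + 0.00162) = 0.103
Q = 2215, so δQ = 0.103 × 2215 = 229.

229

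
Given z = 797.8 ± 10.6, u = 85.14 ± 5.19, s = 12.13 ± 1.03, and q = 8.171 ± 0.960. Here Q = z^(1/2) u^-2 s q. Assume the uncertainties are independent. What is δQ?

0.0732

Relative error in a monomial: (δQ/Q)² = Σ (nᵢ · δxᵢ/xᵢ)².
  (½·δz/z)² = (0.5×0.0133)² = 4.41e-05;  (-2·δu/u)² = (-2×0.0610)² = 0.0149;  (1·δs/s)² = (1×0.0849)² = 0.00721;  (1·δq/q)² = (1×0.117)² = 0.0138
δQ/Q = √(0.0359) = 0.190
Q = 0.3862, so δQ = 0.190 × 0.3862 = 0.0732.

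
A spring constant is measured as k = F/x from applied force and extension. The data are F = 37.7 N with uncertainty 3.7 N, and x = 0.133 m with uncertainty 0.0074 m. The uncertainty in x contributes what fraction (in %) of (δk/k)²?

(δk/k)² = (1·δF/F)² + (-1·δx/x)²
  F term: (1×0.0981)² = 0.00963
  x term: (-1×0.0556)² = 0.00310
Total = 0.0127. Share from x = 0.00310/0.0127 = 0.243.

24.3%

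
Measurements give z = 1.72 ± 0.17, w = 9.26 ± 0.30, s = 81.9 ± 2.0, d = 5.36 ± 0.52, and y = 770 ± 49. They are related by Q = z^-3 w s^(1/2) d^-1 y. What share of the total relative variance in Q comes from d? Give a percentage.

9.18%

(δQ/Q)² = (-3·δz/z)² + (1·δw/w)² + (½·δs/s)² + (-1·δd/d)² + (1·δy/y)²
  z term: (-3×0.0988)² = 0.0879
  w term: (1×0.0324)² = 0.00105
  s term: (0.5×0.0244)² = 0.000149
  d term: (-1×0.0970)² = 0.00941
  y term: (1×0.0636)² = 0.00405
Total = 0.103. Share from d = 0.00941/0.103 = 0.0918.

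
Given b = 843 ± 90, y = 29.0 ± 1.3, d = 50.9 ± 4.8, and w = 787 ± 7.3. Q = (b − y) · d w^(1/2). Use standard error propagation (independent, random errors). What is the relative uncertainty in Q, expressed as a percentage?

Let u = b − y = 814. δu = √(δb² + δy²) = √(8100 + 1.69) = 90.0, so δu/u = 0.111.
Q is then a monomial in u, d, w:
δQ/Q = √((δu/u)² + (1·δd/d)² + (½·δw/w)²) = √(0.0122 + 0.00889 + 2.15e-05) = 0.145

14.5%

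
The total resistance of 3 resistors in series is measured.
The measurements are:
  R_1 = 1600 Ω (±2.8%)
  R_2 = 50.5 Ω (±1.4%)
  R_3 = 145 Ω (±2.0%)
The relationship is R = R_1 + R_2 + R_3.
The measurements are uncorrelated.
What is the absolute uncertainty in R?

44.9 Ω

Absolute uncertainties add in quadrature for a linear combination:
  (δR_1)² = 2010;  (δR_2)² = 0.500;  (δR_3)² = 8.41
δR = √(2020) = 44.9 Ω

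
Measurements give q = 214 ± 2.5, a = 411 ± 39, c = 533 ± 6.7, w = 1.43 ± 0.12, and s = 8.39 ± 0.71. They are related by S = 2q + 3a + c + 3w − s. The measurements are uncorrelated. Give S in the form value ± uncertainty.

Absolute uncertainties add in quadrature for a linear combination:
  (2·δq)² = 25.0;  (3·δa)² = 13700;  (δc)² = 44.9;  (3·δw)² = 0.130;  (δs)² = 0.504
δS = √(13800) = 117
S = 2190.

2190 ± 117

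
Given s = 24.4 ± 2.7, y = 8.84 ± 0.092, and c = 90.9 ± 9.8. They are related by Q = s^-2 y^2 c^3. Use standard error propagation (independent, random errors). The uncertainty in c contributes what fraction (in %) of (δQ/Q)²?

67.9%

(δQ/Q)² = (-2·δs/s)² + (2·δy/y)² + (3·δc/c)²
  s term: (-2×0.111)² = 0.0490
  y term: (2×0.0104)² = 0.000433
  c term: (3×0.108)² = 0.105
Total = 0.154. Share from c = 0.105/0.154 = 0.679.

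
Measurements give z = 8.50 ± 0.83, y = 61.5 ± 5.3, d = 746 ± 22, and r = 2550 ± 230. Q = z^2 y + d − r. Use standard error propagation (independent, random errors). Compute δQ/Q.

Let p = z^2·y = 4440. δp/p = √((2·δz/z)² + (1·δy/y)²) = √(0.0381 + 0.00743) = 0.213, so δp = 948.
Q = p + d − r: δQ = √(δp² + δd² + δr²) = √(9e+05 + 484 + 52900) = 976
Q = 2640, so δQ/Q = 976/2640 = 0.370.

0.370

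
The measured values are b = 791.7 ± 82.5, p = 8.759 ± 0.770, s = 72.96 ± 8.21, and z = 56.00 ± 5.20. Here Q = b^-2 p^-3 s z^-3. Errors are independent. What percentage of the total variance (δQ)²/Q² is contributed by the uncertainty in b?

(δQ/Q)² = (-2·δb/b)² + (-3·δp/p)² + (1·δs/s)² + (-3·δz/z)²
  b term: (-2×0.104)² = 0.0434
  p term: (-3×0.0879)² = 0.0696
  s term: (1×0.113)² = 0.0127
  z term: (-3×0.0929)² = 0.0776
Total = 0.203. Share from b = 0.0434/0.203 = 0.214.

21.4%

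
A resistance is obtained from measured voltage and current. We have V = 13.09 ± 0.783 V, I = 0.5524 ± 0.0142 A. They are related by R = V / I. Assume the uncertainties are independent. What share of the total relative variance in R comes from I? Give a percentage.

(δR/R)² = (1·δV/V)² + (-1·δI/I)²
  V term: (1×0.0598)² = 0.00358
  I term: (-1×0.0257)² = 0.000661
Total = 0.00424. Share from I = 0.000661/0.00424 = 0.156.

15.6%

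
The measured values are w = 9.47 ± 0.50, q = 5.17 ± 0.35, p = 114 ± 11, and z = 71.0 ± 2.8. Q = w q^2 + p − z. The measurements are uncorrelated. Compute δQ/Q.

Let h = w·q^2 = 253. δh/h = √((1·δw/w)² + (2·δq/q)²) = √(0.00279 + 0.0183) = 0.145, so δh = 36.8.
Q = h + p − z: δQ = √(δh² + δp² + δz²) = √(1350 + 121 + 7.84) = 38.5
Q = 296, so δQ/Q = 38.5/296 = 0.130.

0.130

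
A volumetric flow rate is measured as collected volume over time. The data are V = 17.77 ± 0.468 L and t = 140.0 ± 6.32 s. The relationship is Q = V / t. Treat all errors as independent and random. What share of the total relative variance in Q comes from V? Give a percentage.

25.4%

(δQ/Q)² = (1·δV/V)² + (-1·δt/t)²
  V term: (1×0.0263)² = 0.000694
  t term: (-1×0.0451)² = 0.00204
Total = 0.00273. Share from V = 0.000694/0.00273 = 0.254.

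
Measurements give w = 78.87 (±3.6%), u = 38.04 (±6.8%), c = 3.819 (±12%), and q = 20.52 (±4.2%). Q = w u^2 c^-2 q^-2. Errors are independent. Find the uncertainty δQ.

Products/powers → add relative errors in quadrature, weighted by exponent:
  (1·δw/w)² = (1×0.0360)² = 0.00130;  (2·δu/u)² = (2×0.0680)² = 0.0185;  (-2·δc/c)² = (-2×0.120)² = 0.0576;  (-2·δq/q)² = (-2×0.0420)² = 0.00706
δQ/Q = √(0.0844) = 0.291
Q = 18.58, so δQ = 0.291 × 18.58 = 5.40.

5.40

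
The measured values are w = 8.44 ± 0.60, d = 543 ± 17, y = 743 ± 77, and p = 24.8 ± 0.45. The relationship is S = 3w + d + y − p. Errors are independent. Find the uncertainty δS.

78.9

Absolute uncertainties add in quadrature for a linear combination:
  (3·δw)² = 3.24;  (δd)² = 289;  (δy)² = 5930;  (δp)² = 0.203
δS = √(6220) = 78.9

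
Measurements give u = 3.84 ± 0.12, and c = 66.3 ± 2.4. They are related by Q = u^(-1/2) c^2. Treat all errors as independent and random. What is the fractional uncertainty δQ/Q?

0.0741

For a monomial Q ∝ u^(-1/2), c^2, fractional errors add in quadrature:
  (−½·δu/u)² = (-0.5×0.0312)² = 0.000244;  (2·δc/c)² = (2×0.0362)² = 0.00524
δQ/Q = √(0.00549) = 0.0741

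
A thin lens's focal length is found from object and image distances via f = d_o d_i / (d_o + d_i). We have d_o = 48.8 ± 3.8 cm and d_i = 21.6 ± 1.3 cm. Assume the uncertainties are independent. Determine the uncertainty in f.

0.720 cm

∂f/∂d_o = (d_i/(d_o+d_i))² = 0.0941;  ∂f/∂d_i = (d_o/(d_o+d_i))² = 0.481
δf = √((∂f/∂d_o · δd_o)² + (∂f/∂d_i · δd_i)²) = √(0.128 + 0.390) = 0.720 cm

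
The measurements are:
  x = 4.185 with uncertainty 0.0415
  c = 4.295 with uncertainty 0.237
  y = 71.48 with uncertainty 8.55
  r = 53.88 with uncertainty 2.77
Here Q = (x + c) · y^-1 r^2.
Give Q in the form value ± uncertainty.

Let u = x + c = 8.480. δu = √(δx² + δc²) = √(0.00172 + 0.0562) = 0.241, so δu/u = 0.0284.
Q is then a monomial in u, y, r:
δQ/Q = √((δu/u)² + (-1·δy/y)² + (2·δr/r)²) = √(0.000805 + 0.0143 + 0.0106) = 0.160
Q = 344.4, so δQ = 0.160 × 344.4 = 55.2.

344.4 ± 55.2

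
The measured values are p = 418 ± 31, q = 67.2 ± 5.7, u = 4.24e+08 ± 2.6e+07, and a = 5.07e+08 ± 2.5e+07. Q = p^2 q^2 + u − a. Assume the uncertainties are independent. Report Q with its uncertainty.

Let w = p^2·q^2 = 7.89e+08. δw/w = √((2·δp/p)² + (2·δq/q)²) = √(0.0220 + 0.0288) = 0.225, so δw = 1.78e+08.
Q = w + u − a: δQ = √(δw² + δu² + δa²) = √(3.16e+16 + 6.76e+14 + 6.25e+14) = 1.81e+08
Q = 7.06e+08.

(7.06 ± 1.81) × 10^8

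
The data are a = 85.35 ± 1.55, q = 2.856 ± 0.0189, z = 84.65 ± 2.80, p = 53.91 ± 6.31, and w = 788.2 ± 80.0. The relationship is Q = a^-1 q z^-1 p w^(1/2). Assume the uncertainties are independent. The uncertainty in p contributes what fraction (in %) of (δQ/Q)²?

(δQ/Q)² = (-1·δa/a)² + (1·δq/q)² + (-1·δz/z)² + (1·δp/p)² + (½·δw/w)²
  a term: (-1×0.0182)² = 0.000330
  q term: (1×0.00662)² = 4.38e-05
  z term: (-1×0.0331)² = 0.00109
  p term: (1×0.117)² = 0.0137
  w term: (0.5×0.101)² = 0.00258
Total = 0.0177. Share from p = 0.0137/0.0177 = 0.772.

77.2%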